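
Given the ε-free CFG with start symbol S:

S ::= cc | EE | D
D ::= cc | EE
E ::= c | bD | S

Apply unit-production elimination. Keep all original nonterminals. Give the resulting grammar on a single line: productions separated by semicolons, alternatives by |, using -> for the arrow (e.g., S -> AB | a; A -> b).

S -> EE | cc; D -> EE | cc; E -> c | EE | bD | cc

Unit productions: E->S, S->D.
Unit pairs (A ⇒* B via units): (E,D), (E,S), (S,D).
S: inherits non-unit rules of {D, S} → EE | cc.
D: inherits non-unit rules of {D} → EE | cc.
E: inherits non-unit rules of {D, E, S} → EE | bD | c | cc.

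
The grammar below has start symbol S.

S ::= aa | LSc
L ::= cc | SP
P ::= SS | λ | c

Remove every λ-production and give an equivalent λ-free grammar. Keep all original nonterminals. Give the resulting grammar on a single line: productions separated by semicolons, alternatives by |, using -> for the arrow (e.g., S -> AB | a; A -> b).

S -> aa | LSc; L -> S | SP | cc; P -> c | SS

Nullable set: {P}.
L -> SP: P nullable, giving S | SP.
Drop P -> λ.
Unchanged (no nullable symbols): S -> LSc; S -> aa; L -> cc; P -> SS; P -> c.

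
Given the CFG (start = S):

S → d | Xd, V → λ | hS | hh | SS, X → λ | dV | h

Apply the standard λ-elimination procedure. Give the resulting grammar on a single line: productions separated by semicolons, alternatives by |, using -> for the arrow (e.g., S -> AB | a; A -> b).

S -> d | Xd; V -> SS | hS | hh; X -> d | h | dV

Nullable set: {V, X}.
S -> Xd: X nullable, giving Xd | d.
Drop V -> λ.
Drop X -> λ.
X -> dV: V nullable, giving d | dV.
Unchanged (no nullable symbols): S -> d; V -> SS; V -> hS; V -> hh; X -> h.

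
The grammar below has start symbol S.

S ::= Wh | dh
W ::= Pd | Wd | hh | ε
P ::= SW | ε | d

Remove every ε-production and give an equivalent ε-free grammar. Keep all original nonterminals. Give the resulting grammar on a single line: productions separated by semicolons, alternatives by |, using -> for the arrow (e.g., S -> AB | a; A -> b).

Nullable set: {P, W}.
S -> Wh: W nullable, giving Wh | h.
Drop P -> ε.
P -> SW: W nullable, giving S | SW.
Drop W -> ε.
W -> Pd: P nullable, giving Pd | d.
W -> Wd: W nullable, giving Wd | d.
Unchanged (no nullable symbols): S -> dh; P -> d; W -> hh.

S -> h | Wh | dh; P -> S | d | SW; W -> d | Pd | Wd | hh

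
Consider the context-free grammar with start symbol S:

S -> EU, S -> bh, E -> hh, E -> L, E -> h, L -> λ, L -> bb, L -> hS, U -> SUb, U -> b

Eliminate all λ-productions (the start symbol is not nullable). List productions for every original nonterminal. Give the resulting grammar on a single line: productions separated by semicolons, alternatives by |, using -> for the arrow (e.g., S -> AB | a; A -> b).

Nullable set: {E, L}.
S -> EU: E nullable, giving EU | U.
E -> L: L nullable, giving L.
Drop L -> λ.
Unchanged (no nullable symbols): S -> bh; E -> h; E -> hh; L -> bb; L -> hS; U -> SUb; U -> b.

S -> U | EU | bh; E -> L | h | hh; L -> bb | hS; U -> b | SUb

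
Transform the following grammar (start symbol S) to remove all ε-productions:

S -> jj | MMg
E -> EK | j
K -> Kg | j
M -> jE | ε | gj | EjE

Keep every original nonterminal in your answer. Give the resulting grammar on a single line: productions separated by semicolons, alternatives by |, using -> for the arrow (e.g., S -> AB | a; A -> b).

Nullable set: {M}.
S -> MMg: M, M nullable, giving MMg | Mg | g.
Drop M -> ε.
Unchanged (no nullable symbols): S -> jj; E -> EK; E -> j; K -> Kg; K -> j; M -> EjE; M -> gj; M -> jE.

S -> g | Mg | jj | MMg; E -> j | EK; K -> j | Kg; M -> gj | jE | EjE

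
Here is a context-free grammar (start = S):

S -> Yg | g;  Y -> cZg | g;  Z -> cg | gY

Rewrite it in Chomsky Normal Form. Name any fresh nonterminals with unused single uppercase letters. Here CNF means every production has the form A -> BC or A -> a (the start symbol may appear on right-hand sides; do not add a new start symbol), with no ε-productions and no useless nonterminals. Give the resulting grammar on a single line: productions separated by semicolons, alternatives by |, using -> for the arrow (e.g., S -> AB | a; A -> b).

S -> g | YA; A -> g; B -> c; C -> ZA; Y -> g | BC; Z -> AY | BA

No ε-productions.
No unit productions to eliminate.
TERM: introduce B -> c, A -> g and substitute in every rule of length ≥2.
BIN: Y -> BZA becomes Y -> BC, C -> ZA.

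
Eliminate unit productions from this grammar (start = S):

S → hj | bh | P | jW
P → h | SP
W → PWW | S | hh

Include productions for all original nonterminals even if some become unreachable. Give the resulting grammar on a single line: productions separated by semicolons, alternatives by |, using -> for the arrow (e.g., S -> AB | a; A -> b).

Unit productions: S->P, W->S.
Unit pairs (A ⇒* B via units): (S,P), (W,P), (W,S).
S: inherits non-unit rules of {P, S} → SP | bh | h | hj | jW.
P: inherits non-unit rules of {P} → SP | h.
W: inherits non-unit rules of {P, S, W} → PWW | SP | bh | h | hh | hj | jW.

S -> h | SP | bh | hj | jW; P -> h | SP; W -> h | SP | bh | hh | hj | jW | PWW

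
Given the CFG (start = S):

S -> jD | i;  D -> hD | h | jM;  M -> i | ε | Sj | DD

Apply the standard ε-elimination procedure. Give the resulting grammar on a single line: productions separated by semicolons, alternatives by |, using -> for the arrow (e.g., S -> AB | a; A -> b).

S -> i | jD; D -> h | j | hD | jM; M -> i | DD | Sj

Nullable set: {M}.
D -> jM: M nullable, giving j | jM.
Drop M -> ε.
Unchanged (no nullable symbols): S -> i; S -> jD; D -> h; D -> hD; M -> DD; M -> Sj; M -> i.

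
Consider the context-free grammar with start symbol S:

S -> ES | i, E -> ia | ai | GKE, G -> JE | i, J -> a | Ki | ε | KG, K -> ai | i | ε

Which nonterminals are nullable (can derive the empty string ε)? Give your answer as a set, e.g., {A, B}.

Directly nullable (have an ε-rule): {J, K}.
Not nullable: E, G, S — each has a terminal in every rule's right-hand side or depends on a non-nullable symbol.

{J, K}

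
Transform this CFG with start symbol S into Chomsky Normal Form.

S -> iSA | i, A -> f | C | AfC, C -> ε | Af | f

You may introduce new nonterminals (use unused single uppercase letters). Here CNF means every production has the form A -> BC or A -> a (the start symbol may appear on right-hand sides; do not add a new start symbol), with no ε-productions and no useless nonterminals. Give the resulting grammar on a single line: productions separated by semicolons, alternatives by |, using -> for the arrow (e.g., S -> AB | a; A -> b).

S -> i | DF | DS; A -> f | AB | AE | BC; B -> f; C -> f | AB; D -> i; E -> BC; F -> SA

Nullable: {A, C}; after ε-elimination: S -> i | iS | iSA; A -> C | f | Af | fC | AfC; C -> f | Af.
After unit-elimination: S -> i | iS | iSA; A -> f | Af | fC | AfC; C -> f | Af.
TERM: introduce B -> f, D -> i and substitute in every rule of length ≥2.
BIN: A -> ABC becomes A -> AE, E -> BC; S -> DSA becomes S -> DF, F -> SA.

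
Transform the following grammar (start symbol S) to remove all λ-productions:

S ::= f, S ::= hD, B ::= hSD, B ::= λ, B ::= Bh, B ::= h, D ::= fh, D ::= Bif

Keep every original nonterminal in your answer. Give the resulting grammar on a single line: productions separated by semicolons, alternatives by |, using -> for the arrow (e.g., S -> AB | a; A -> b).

S -> f | hD; B -> h | Bh | hSD; D -> fh | if | Bif

Nullable set: {B}.
Drop B -> λ.
B -> Bh: B nullable, giving Bh | h.
D -> Bif: B nullable, giving Bif | if.
Unchanged (no nullable symbols): S -> f; S -> hD; B -> h; B -> hSD; D -> fh.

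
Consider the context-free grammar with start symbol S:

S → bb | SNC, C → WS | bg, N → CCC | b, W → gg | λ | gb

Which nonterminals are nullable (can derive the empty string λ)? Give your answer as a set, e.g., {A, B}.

{W}

Directly nullable (have an ε-rule): {W}.
Not nullable: C, N, S — each has a terminal in every rule's right-hand side or depends on a non-nullable symbol.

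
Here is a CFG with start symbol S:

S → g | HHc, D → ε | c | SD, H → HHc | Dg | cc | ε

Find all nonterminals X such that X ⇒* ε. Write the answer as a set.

Directly nullable (have an ε-rule): {D, H}.
Not nullable: S — each has a terminal in every rule's right-hand side or depends on a non-nullable symbol.

{D, H}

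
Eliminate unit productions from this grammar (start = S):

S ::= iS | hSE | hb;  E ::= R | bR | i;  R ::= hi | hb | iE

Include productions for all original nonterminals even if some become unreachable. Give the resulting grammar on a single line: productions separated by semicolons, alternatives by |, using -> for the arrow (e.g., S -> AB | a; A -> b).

Unit productions: E->R.
Unit pairs (A ⇒* B via units): (E,R).
S: inherits non-unit rules of {S} → hSE | hb | iS.
E: inherits non-unit rules of {E, R} → bR | hb | hi | i | iE.
R: inherits non-unit rules of {R} → hb | hi | iE.

S -> hb | iS | hSE; E -> i | bR | hb | hi | iE; R -> hb | hi | iE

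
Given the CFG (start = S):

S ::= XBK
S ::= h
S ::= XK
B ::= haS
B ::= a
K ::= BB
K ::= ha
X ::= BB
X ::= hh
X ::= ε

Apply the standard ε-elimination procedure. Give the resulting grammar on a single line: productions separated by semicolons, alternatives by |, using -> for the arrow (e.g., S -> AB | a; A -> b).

S -> K | h | BK | XK | XBK; B -> a | haS; K -> BB | ha; X -> BB | hh

Nullable set: {X}.
S -> XBK: X nullable, giving BK | XBK.
S -> XK: X nullable, giving K | XK.
Drop X -> ε.
Unchanged (no nullable symbols): S -> h; B -> a; B -> haS; K -> BB; K -> ha; X -> BB; X -> hh.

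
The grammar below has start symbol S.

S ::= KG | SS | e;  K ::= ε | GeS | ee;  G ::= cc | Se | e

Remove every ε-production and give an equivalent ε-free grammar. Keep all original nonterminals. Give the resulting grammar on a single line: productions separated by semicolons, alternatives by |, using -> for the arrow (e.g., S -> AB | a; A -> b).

Nullable set: {K}.
S -> KG: K nullable, giving G | KG.
Drop K -> ε.
Unchanged (no nullable symbols): S -> SS; S -> e; G -> Se; G -> cc; G -> e; K -> GeS; K -> ee.

S -> G | e | KG | SS; G -> e | Se | cc; K -> ee | GeS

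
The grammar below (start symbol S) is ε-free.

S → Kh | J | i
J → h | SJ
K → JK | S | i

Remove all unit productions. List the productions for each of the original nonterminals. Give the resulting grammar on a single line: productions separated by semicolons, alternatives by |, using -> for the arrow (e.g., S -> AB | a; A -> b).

S -> h | i | Kh | SJ; J -> h | SJ; K -> h | i | JK | Kh | SJ

Unit productions: K->S, S->J.
Unit pairs (A ⇒* B via units): (K,J), (K,S), (S,J).
S: inherits non-unit rules of {J, S} → Kh | SJ | h | i.
J: inherits non-unit rules of {J} → SJ | h.
K: inherits non-unit rules of {J, K, S} → JK | Kh | SJ | h | i.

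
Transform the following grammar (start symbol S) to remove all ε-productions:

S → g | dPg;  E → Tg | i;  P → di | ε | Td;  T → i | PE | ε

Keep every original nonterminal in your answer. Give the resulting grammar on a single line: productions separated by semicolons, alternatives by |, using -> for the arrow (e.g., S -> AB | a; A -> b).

Nullable set: {P, T}.
S -> dPg: P nullable, giving dPg | dg.
E -> Tg: T nullable, giving Tg | g.
Drop P -> ε.
P -> Td: T nullable, giving Td | d.
Drop T -> ε.
T -> PE: P nullable, giving E | PE.
Unchanged (no nullable symbols): S -> g; E -> i; P -> di; T -> i.

S -> g | dg | dPg; E -> g | i | Tg; P -> d | Td | di; T -> E | i | PE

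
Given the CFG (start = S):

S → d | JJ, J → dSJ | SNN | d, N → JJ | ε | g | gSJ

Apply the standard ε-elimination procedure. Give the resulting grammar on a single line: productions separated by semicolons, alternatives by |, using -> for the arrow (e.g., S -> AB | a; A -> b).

Nullable set: {N}.
J -> SNN: N, N nullable, giving S | SN | SNN.
Drop N -> ε.
Unchanged (no nullable symbols): S -> JJ; S -> d; J -> d; J -> dSJ; N -> JJ; N -> g; N -> gSJ.

S -> d | JJ; J -> S | d | SN | SNN | dSJ; N -> g | JJ | gSJ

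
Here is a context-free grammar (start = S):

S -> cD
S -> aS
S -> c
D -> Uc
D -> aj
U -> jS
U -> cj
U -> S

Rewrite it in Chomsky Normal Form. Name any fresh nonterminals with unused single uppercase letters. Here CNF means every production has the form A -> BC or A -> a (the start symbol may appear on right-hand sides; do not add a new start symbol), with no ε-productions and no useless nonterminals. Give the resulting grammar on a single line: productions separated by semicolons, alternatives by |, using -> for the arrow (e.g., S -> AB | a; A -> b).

No ε-productions.
After unit-elimination: S -> c | aS | cD; D -> Uc | aj; U -> c | aS | cD | cj | jS.
TERM: introduce B -> a, A -> c, C -> j and substitute in every rule of length ≥2.

S -> c | AD | BS; A -> c; B -> a; C -> j; D -> BC | UA; U -> c | AC | AD | BS | CS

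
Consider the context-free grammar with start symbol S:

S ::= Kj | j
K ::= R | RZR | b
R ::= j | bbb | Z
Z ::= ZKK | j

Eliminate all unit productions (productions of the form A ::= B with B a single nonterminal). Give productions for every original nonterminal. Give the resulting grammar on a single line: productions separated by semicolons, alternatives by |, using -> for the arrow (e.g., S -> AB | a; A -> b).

Unit productions: K->R, R->Z.
Unit pairs (A ⇒* B via units): (K,R), (K,Z), (R,Z).
S: inherits non-unit rules of {S} → Kj | j.
K: inherits non-unit rules of {K, R, Z} → RZR | ZKK | b | bbb | j.
R: inherits non-unit rules of {R, Z} → ZKK | bbb | j.
Z: inherits non-unit rules of {Z} → ZKK | j.

S -> j | Kj; K -> b | j | RZR | ZKK | bbb; R -> j | ZKK | bbb; Z -> j | ZKK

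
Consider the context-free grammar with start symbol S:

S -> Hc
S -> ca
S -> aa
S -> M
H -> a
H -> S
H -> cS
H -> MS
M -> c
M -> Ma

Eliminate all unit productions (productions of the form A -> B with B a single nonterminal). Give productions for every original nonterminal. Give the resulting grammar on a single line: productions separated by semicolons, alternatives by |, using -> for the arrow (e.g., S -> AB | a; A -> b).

Unit productions: H->S, S->M.
Unit pairs (A ⇒* B via units): (H,M), (H,S), (S,M).
S: inherits non-unit rules of {M, S} → Hc | Ma | aa | c | ca.
H: inherits non-unit rules of {H, M, S} → Hc | MS | Ma | a | aa | c | cS | ca.
M: inherits non-unit rules of {M} → Ma | c.

S -> c | Hc | Ma | aa | ca; H -> a | c | Hc | MS | Ma | aa | cS | ca; M -> c | Ma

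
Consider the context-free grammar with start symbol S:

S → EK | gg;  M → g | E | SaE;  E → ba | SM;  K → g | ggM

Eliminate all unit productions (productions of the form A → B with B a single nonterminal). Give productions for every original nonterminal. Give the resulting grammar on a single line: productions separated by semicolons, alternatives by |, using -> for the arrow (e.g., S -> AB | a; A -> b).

S -> EK | gg; E -> SM | ba; K -> g | ggM; M -> g | SM | ba | SaE

Unit productions: M->E.
Unit pairs (A ⇒* B via units): (M,E).
S: inherits non-unit rules of {S} → EK | gg.
E: inherits non-unit rules of {E} → SM | ba.
K: inherits non-unit rules of {K} → g | ggM.
M: inherits non-unit rules of {E, M} → SM | SaE | ba | g.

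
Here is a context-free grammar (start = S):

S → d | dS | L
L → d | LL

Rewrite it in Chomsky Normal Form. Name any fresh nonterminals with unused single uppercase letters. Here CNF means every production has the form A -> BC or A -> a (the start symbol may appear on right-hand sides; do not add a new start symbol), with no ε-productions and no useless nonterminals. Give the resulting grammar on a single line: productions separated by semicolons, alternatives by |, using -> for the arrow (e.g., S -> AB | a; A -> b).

S -> d | AS | LL; A -> d; L -> d | LL

No ε-productions.
After unit-elimination: S -> d | LL | dS; L -> d | LL.
TERM: introduce A -> d and substitute in every rule of length ≥2.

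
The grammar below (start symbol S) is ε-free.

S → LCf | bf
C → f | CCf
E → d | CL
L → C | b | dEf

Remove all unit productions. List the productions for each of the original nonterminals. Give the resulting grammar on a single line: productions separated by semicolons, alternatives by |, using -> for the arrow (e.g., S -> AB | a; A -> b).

Unit productions: L->C.
Unit pairs (A ⇒* B via units): (L,C).
S: inherits non-unit rules of {S} → LCf | bf.
C: inherits non-unit rules of {C} → CCf | f.
E: inherits non-unit rules of {E} → CL | d.
L: inherits non-unit rules of {C, L} → CCf | b | dEf | f.

S -> bf | LCf; C -> f | CCf; E -> d | CL; L -> b | f | CCf | dEf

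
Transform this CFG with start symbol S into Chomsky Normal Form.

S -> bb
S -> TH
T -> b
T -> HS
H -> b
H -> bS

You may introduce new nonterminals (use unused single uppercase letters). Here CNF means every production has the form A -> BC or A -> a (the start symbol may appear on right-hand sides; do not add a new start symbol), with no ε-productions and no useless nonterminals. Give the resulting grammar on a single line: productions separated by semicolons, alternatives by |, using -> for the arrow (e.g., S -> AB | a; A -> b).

No ε-productions.
No unit productions to eliminate.
TERM: introduce A -> b and substitute in every rule of length ≥2.

S -> AA | TH; A -> b; H -> b | AS; T -> b | HS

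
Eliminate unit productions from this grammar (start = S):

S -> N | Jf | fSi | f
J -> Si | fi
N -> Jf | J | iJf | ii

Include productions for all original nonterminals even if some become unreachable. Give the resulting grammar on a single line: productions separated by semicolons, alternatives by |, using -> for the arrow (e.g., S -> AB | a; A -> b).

Unit productions: N->J, S->N.
Unit pairs (A ⇒* B via units): (N,J), (S,J), (S,N).
S: inherits non-unit rules of {J, N, S} → Jf | Si | f | fSi | fi | iJf | ii.
J: inherits non-unit rules of {J} → Si | fi.
N: inherits non-unit rules of {J, N} → Jf | Si | fi | iJf | ii.

S -> f | Jf | Si | fi | ii | fSi | iJf; J -> Si | fi; N -> Jf | Si | fi | ii | iJf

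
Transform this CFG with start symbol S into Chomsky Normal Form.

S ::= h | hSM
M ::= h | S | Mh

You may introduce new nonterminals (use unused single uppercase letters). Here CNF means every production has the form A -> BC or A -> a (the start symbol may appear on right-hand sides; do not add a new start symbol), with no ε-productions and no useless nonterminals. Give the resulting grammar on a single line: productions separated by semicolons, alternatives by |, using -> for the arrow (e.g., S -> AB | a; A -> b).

No ε-productions.
After unit-elimination: S -> h | hSM; M -> h | Mh | hSM.
TERM: introduce A -> h and substitute in every rule of length ≥2.
BIN: M -> ASM becomes M -> AB, B -> SM; S -> ASM becomes S -> AC, C -> SM.

S -> h | AC; A -> h; B -> SM; C -> SM; M -> h | AB | MA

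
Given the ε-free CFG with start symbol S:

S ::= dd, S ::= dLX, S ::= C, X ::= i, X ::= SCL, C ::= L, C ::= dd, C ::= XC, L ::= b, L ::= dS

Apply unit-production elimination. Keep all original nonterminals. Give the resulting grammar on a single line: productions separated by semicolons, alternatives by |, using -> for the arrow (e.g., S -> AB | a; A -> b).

Unit productions: C->L, S->C.
Unit pairs (A ⇒* B via units): (C,L), (S,C), (S,L).
S: inherits non-unit rules of {C, L, S} → XC | b | dLX | dS | dd.
C: inherits non-unit rules of {C, L} → XC | b | dS | dd.
L: inherits non-unit rules of {L} → b | dS.
X: inherits non-unit rules of {X} → SCL | i.

S -> b | XC | dS | dd | dLX; C -> b | XC | dS | dd; L -> b | dS; X -> i | SCL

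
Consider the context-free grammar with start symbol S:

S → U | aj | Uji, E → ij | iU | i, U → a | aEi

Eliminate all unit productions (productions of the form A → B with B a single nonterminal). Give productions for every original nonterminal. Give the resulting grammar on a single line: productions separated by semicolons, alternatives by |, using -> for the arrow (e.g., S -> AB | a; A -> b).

Unit productions: S->U.
Unit pairs (A ⇒* B via units): (S,U).
S: inherits non-unit rules of {S, U} → Uji | a | aEi | aj.
E: inherits non-unit rules of {E} → i | iU | ij.
U: inherits non-unit rules of {U} → a | aEi.

S -> a | aj | Uji | aEi; E -> i | iU | ij; U -> a | aEi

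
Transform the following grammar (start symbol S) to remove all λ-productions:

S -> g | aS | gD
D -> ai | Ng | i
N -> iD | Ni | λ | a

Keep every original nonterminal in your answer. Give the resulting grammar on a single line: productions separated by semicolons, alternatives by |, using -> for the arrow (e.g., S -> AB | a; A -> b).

Nullable set: {N}.
D -> Ng: N nullable, giving Ng | g.
Drop N -> λ.
N -> Ni: N nullable, giving Ni | i.
Unchanged (no nullable symbols): S -> aS; S -> g; S -> gD; D -> ai; D -> i; N -> a; N -> iD.

S -> g | aS | gD; D -> g | i | Ng | ai; N -> a | i | Ni | iD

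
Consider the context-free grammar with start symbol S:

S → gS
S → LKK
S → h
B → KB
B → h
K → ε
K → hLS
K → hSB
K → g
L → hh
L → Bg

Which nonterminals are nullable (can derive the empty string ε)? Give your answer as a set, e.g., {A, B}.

Directly nullable (have an ε-rule): {K}.
Not nullable: B, L, S — each has a terminal in every rule's right-hand side or depends on a non-nullable symbol.

{K}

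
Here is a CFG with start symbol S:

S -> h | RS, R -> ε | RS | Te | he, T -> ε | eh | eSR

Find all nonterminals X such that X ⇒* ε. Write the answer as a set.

Directly nullable (have an ε-rule): {R, T}.
Not nullable: S — each has a terminal in every rule's right-hand side or depends on a non-nullable symbol.

{R, T}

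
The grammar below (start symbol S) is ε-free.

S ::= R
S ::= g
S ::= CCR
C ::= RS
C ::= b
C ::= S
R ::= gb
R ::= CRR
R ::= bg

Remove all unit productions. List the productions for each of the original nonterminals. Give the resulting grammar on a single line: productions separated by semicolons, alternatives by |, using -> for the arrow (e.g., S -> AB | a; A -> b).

S -> g | bg | gb | CCR | CRR; C -> b | g | RS | bg | gb | CCR | CRR; R -> bg | gb | CRR

Unit productions: C->S, S->R.
Unit pairs (A ⇒* B via units): (C,R), (C,S), (S,R).
S: inherits non-unit rules of {R, S} → CCR | CRR | bg | g | gb.
C: inherits non-unit rules of {C, R, S} → CCR | CRR | RS | b | bg | g | gb.
R: inherits non-unit rules of {R} → CRR | bg | gb.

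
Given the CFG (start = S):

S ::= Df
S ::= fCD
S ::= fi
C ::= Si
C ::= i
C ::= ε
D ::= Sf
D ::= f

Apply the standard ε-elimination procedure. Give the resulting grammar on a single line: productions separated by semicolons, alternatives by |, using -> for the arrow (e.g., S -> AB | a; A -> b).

S -> Df | fD | fi | fCD; C -> i | Si; D -> f | Sf

Nullable set: {C}.
S -> fCD: C nullable, giving fCD | fD.
Drop C -> ε.
Unchanged (no nullable symbols): S -> Df; S -> fi; C -> Si; C -> i; D -> Sf; D -> f.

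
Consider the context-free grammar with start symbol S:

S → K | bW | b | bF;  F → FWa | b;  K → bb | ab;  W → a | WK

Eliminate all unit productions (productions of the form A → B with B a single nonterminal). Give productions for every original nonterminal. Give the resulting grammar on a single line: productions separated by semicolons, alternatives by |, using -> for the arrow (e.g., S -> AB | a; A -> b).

Unit productions: S->K.
Unit pairs (A ⇒* B via units): (S,K).
S: inherits non-unit rules of {K, S} → ab | b | bF | bW | bb.
F: inherits non-unit rules of {F} → FWa | b.
K: inherits non-unit rules of {K} → ab | bb.
W: inherits non-unit rules of {W} → WK | a.

S -> b | ab | bF | bW | bb; F -> b | FWa; K -> ab | bb; W -> a | WK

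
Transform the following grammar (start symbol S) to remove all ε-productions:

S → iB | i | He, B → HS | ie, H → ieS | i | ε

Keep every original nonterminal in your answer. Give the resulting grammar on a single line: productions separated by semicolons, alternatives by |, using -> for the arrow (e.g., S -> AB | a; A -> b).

S -> e | i | He | iB; B -> S | HS | ie; H -> i | ieS

Nullable set: {H}.
S -> He: H nullable, giving He | e.
B -> HS: H nullable, giving HS | S.
Drop H -> ε.
Unchanged (no nullable symbols): S -> i; S -> iB; B -> ie; H -> i; H -> ieS.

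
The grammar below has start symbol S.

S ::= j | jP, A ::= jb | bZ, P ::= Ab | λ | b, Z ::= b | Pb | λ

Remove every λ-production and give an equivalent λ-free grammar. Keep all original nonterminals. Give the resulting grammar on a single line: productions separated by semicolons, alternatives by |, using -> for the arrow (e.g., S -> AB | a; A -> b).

Nullable set: {P, Z}.
S -> jP: P nullable, giving j | jP.
A -> bZ: Z nullable, giving b | bZ.
Drop P -> λ.
Drop Z -> λ.
Z -> Pb: P nullable, giving Pb | b.
Unchanged (no nullable symbols): S -> j; A -> jb; P -> Ab; P -> b; Z -> b.

S -> j | jP; A -> b | bZ | jb; P -> b | Ab; Z -> b | Pb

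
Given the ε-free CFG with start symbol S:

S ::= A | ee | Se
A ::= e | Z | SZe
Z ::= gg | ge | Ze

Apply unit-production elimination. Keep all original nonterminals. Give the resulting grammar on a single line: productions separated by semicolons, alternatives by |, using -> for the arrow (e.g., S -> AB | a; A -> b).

S -> e | Se | Ze | ee | ge | gg | SZe; A -> e | Ze | ge | gg | SZe; Z -> Ze | ge | gg

Unit productions: A->Z, S->A.
Unit pairs (A ⇒* B via units): (A,Z), (S,A), (S,Z).
S: inherits non-unit rules of {A, S, Z} → SZe | Se | Ze | e | ee | ge | gg.
A: inherits non-unit rules of {A, Z} → SZe | Ze | e | ge | gg.
Z: inherits non-unit rules of {Z} → Ze | ge | gg.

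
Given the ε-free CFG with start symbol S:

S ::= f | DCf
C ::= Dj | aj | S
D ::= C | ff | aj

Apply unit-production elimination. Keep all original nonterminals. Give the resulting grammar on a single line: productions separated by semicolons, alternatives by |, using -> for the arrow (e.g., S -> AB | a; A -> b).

S -> f | DCf; C -> f | Dj | aj | DCf; D -> f | Dj | aj | ff | DCf

Unit productions: C->S, D->C.
Unit pairs (A ⇒* B via units): (C,S), (D,C), (D,S).
S: inherits non-unit rules of {S} → DCf | f.
C: inherits non-unit rules of {C, S} → DCf | Dj | aj | f.
D: inherits non-unit rules of {C, D, S} → DCf | Dj | aj | f | ff.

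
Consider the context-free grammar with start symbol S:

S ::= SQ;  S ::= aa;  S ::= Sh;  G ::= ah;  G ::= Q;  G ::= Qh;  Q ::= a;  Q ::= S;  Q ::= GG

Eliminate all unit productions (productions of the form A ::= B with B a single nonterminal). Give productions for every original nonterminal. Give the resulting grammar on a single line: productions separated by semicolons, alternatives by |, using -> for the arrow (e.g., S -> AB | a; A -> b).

S -> SQ | Sh | aa; G -> a | GG | Qh | SQ | Sh | aa | ah; Q -> a | GG | SQ | Sh | aa

Unit productions: G->Q, Q->S.
Unit pairs (A ⇒* B via units): (G,Q), (G,S), (Q,S).
S: inherits non-unit rules of {S} → SQ | Sh | aa.
G: inherits non-unit rules of {G, Q, S} → GG | Qh | SQ | Sh | a | aa | ah.
Q: inherits non-unit rules of {Q, S} → GG | SQ | Sh | a | aa.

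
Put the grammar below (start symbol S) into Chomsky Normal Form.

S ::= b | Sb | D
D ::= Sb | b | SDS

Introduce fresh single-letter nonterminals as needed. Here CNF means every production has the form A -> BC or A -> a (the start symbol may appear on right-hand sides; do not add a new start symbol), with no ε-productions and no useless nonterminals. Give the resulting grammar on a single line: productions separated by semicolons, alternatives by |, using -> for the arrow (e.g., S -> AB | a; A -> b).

No ε-productions.
After unit-elimination: S -> b | Sb | SDS; D -> b | Sb | SDS.
TERM: introduce A -> b and substitute in every rule of length ≥2.
BIN: D -> SDS becomes D -> SB, B -> DS; S -> SDS becomes S -> SC, C -> DS.

S -> b | SA | SC; A -> b; B -> DS; C -> DS; D -> b | SA | SB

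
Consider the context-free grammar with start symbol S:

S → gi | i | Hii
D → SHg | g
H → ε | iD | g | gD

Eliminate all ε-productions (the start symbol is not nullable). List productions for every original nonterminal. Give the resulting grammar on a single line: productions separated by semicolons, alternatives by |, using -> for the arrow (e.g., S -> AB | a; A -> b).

S -> i | gi | ii | Hii; D -> g | Sg | SHg; H -> g | gD | iD

Nullable set: {H}.
S -> Hii: H nullable, giving Hii | ii.
D -> SHg: H nullable, giving SHg | Sg.
Drop H -> ε.
Unchanged (no nullable symbols): S -> gi; S -> i; D -> g; H -> g; H -> gD; H -> iD.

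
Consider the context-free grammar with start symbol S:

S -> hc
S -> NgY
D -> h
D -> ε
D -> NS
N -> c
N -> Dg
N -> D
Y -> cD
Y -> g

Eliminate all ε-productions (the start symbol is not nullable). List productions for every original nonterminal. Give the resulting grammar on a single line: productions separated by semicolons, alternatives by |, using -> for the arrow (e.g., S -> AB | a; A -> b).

Nullable set: {D, N}.
S -> NgY: N nullable, giving NgY | gY.
Drop D -> ε.
D -> NS: N nullable, giving NS | S.
N -> D: D nullable, giving D.
N -> Dg: D nullable, giving Dg | g.
Y -> cD: D nullable, giving c | cD.
Unchanged (no nullable symbols): S -> hc; D -> h; N -> c; Y -> g.

S -> gY | hc | NgY; D -> S | h | NS; N -> D | c | g | Dg; Y -> c | g | cD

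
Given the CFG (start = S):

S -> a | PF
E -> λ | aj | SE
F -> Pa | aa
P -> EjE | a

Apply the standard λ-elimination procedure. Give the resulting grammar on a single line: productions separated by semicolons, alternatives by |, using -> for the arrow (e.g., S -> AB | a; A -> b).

Nullable set: {E}.
Drop E -> λ.
E -> SE: E nullable, giving S | SE.
P -> EjE: E, E nullable, giving Ej | EjE | j | jE.
Unchanged (no nullable symbols): S -> PF; S -> a; E -> aj; F -> Pa; F -> aa; P -> a.

S -> a | PF; E -> S | SE | aj; F -> Pa | aa; P -> a | j | Ej | jE | EjE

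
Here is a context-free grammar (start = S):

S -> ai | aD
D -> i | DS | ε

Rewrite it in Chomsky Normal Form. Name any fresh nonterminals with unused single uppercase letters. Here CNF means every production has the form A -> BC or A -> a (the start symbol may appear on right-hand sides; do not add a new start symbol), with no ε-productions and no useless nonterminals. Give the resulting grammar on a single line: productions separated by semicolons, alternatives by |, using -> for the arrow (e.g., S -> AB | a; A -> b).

S -> a | AB | AD; A -> a; B -> i; D -> a | i | AB | AD | DS

Nullable: {D}; after ε-elimination: S -> a | aD | ai; D -> S | i | DS.
After unit-elimination: S -> a | aD | ai; D -> a | i | DS | aD | ai.
TERM: introduce A -> a, B -> i and substitute in every rule of length ≥2.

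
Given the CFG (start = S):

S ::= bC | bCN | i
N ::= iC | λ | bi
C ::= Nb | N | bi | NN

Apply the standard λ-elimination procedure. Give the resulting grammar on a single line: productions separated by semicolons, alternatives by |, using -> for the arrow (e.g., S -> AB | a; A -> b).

Nullable set: {C, N}.
S -> bC: C nullable, giving b | bC.
S -> bCN: C, N nullable, giving b | bC | bCN | bN.
C -> N: N nullable, giving N.
C -> NN: N, N nullable, giving N | NN.
C -> Nb: N nullable, giving Nb | b.
Drop N -> λ.
N -> iC: C nullable, giving i | iC.
Unchanged (no nullable symbols): S -> i; C -> bi; N -> bi.

S -> b | i | bC | bN | bCN; C -> N | b | NN | Nb | bi; N -> i | bi | iC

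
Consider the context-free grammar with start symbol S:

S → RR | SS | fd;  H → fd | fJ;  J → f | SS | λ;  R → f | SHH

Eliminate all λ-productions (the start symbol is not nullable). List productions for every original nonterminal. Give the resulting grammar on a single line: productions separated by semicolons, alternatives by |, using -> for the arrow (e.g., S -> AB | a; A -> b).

Nullable set: {J}.
H -> fJ: J nullable, giving f | fJ.
Drop J -> λ.
Unchanged (no nullable symbols): S -> RR; S -> SS; S -> fd; H -> fd; J -> SS; J -> f; R -> SHH; R -> f.

S -> RR | SS | fd; H -> f | fJ | fd; J -> f | SS; R -> f | SHH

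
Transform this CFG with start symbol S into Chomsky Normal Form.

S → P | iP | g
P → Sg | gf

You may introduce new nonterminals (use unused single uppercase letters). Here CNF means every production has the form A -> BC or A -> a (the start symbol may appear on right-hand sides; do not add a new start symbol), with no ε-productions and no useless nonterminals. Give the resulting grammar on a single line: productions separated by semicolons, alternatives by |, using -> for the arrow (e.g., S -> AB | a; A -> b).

S -> g | AB | CP | SA; A -> g; B -> f; C -> i; P -> AB | SA

No ε-productions.
After unit-elimination: S -> g | Sg | gf | iP; P -> Sg | gf.
TERM: introduce B -> f, A -> g, C -> i and substitute in every rule of length ≥2.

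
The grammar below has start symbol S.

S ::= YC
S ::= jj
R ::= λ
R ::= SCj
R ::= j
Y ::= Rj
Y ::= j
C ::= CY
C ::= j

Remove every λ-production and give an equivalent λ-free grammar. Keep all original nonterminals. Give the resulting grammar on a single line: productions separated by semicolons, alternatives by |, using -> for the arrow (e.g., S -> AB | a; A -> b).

Nullable set: {R}.
Drop R -> λ.
Y -> Rj: R nullable, giving Rj | j.
Unchanged (no nullable symbols): S -> YC; S -> jj; C -> CY; C -> j; R -> SCj; R -> j; Y -> j.

S -> YC | jj; C -> j | CY; R -> j | SCj; Y -> j | Rj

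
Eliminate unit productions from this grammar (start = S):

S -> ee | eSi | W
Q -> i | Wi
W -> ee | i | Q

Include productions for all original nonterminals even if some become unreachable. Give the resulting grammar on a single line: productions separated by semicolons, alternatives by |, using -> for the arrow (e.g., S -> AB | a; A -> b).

S -> i | Wi | ee | eSi; Q -> i | Wi; W -> i | Wi | ee

Unit productions: S->W, W->Q.
Unit pairs (A ⇒* B via units): (S,Q), (S,W), (W,Q).
S: inherits non-unit rules of {Q, S, W} → Wi | eSi | ee | i.
Q: inherits non-unit rules of {Q} → Wi | i.
W: inherits non-unit rules of {Q, W} → Wi | ee | i.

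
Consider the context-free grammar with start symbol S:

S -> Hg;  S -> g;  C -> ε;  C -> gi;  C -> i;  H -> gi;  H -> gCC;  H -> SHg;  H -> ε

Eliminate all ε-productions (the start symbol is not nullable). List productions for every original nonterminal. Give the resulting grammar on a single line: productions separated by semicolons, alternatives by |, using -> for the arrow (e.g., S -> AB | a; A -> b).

S -> g | Hg; C -> i | gi; H -> g | Sg | gC | gi | SHg | gCC

Nullable set: {C, H}.
S -> Hg: H nullable, giving Hg | g.
Drop C -> ε.
Drop H -> ε.
H -> SHg: H nullable, giving SHg | Sg.
H -> gCC: C, C nullable, giving g | gC | gCC.
Unchanged (no nullable symbols): S -> g; C -> gi; C -> i; H -> gi.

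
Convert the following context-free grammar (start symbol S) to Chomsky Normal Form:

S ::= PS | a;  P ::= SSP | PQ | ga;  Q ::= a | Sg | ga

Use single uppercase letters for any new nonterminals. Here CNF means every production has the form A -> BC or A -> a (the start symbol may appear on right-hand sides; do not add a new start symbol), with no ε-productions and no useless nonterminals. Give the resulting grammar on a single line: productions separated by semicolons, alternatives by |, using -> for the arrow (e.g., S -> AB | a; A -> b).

No ε-productions.
No unit productions to eliminate.
TERM: introduce B -> a, A -> g and substitute in every rule of length ≥2.
BIN: P -> SSP becomes P -> SC, C -> SP.

S -> a | PS; A -> g; B -> a; C -> SP; P -> AB | PQ | SC; Q -> a | AB | SA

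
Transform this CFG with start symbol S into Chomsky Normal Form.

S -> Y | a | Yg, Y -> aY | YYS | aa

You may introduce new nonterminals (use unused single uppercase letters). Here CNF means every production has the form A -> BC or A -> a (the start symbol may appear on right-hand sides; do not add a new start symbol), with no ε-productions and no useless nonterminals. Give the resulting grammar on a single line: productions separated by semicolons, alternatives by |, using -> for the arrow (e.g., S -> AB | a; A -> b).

No ε-productions.
After unit-elimination: S -> a | Yg | aY | aa | YYS; Y -> aY | aa | YYS.
TERM: introduce B -> a, A -> g and substitute in every rule of length ≥2.
BIN: S -> YYS becomes S -> YC, C -> YS; Y -> YYS becomes Y -> YD, D -> YS.

S -> a | BB | BY | YA | YC; A -> g; B -> a; C -> YS; D -> YS; Y -> BB | BY | YD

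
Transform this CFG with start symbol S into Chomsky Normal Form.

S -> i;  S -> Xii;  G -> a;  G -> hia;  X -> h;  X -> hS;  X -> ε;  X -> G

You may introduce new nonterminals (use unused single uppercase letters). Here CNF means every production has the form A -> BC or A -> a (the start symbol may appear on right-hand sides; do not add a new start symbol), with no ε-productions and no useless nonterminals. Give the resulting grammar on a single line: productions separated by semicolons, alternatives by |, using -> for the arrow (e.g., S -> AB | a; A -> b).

Nullable: {X}; after ε-elimination: S -> i | ii | Xii; G -> a | hia; X -> G | h | hS.
After unit-elimination: S -> i | ii | Xii; G -> a | hia; X -> a | h | hS | hia.
TERM: introduce C -> a, A -> h, B -> i and substitute in every rule of length ≥2.
BIN: G -> ABC becomes G -> AD, D -> BC; S -> XBB becomes S -> XE, E -> BB; X -> ABC becomes X -> AF, F -> BC.
Drop unreachable/unproductive: G.

S -> i | BB | XE; A -> h; B -> i; C -> a; E -> BB; F -> BC; X -> a | h | AF | AS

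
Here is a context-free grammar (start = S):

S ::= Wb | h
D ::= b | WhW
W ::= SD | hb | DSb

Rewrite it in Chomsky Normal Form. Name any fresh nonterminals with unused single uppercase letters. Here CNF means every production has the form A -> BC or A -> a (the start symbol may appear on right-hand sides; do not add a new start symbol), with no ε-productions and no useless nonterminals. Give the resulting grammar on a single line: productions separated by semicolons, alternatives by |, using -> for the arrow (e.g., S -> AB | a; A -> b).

No ε-productions.
No unit productions to eliminate.
TERM: introduce B -> b, A -> h and substitute in every rule of length ≥2.
BIN: D -> WAW becomes D -> WC, C -> AW; W -> DSB becomes W -> DE, E -> SB.

S -> h | WB; A -> h; B -> b; C -> AW; D -> b | WC; E -> SB; W -> AB | DE | SD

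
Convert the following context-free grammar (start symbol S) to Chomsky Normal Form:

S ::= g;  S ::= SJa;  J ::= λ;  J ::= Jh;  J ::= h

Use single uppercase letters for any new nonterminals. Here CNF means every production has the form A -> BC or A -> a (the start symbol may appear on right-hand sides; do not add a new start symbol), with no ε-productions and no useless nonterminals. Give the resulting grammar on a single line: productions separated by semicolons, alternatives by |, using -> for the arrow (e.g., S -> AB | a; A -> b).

Nullable: {J}; after ε-elimination: S -> g | Sa | SJa; J -> h | Jh.
No unit productions to eliminate.
TERM: introduce B -> a, A -> h and substitute in every rule of length ≥2.
BIN: S -> SJB becomes S -> SC, C -> JB.

S -> g | SB | SC; A -> h; B -> a; C -> JB; J -> h | JA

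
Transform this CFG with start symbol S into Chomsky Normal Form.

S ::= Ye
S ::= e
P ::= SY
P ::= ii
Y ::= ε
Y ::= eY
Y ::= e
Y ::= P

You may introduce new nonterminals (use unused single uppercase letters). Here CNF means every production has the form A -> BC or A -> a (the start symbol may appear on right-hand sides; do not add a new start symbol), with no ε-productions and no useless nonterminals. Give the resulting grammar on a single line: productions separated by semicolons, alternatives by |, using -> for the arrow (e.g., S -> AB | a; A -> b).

Nullable: {Y}; after ε-elimination: S -> e | Ye; P -> S | SY | ii; Y -> P | e | eY.
After unit-elimination: S -> e | Ye; P -> e | SY | Ye | ii; Y -> e | SY | Ye | eY | ii.
TERM: introduce A -> e, B -> i and substitute in every rule of length ≥2.
Drop unreachable/unproductive: P.

S -> e | YA; A -> e; B -> i; Y -> e | AY | BB | SY | YA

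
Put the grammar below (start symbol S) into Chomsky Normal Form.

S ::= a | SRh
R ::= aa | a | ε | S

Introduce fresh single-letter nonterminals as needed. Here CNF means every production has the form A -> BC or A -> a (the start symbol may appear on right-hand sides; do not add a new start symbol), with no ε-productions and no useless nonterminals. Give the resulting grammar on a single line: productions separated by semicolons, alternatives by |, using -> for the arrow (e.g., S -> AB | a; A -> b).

Nullable: {R}; after ε-elimination: S -> a | Sh | SRh; R -> S | a | aa.
After unit-elimination: S -> a | Sh | SRh; R -> a | Sh | aa | SRh.
TERM: introduce B -> a, A -> h and substitute in every rule of length ≥2.
BIN: R -> SRA becomes R -> SC, C -> RA; S -> SRA becomes S -> SD, D -> RA.

S -> a | SA | SD; A -> h; B -> a; C -> RA; D -> RA; R -> a | BB | SA | SC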